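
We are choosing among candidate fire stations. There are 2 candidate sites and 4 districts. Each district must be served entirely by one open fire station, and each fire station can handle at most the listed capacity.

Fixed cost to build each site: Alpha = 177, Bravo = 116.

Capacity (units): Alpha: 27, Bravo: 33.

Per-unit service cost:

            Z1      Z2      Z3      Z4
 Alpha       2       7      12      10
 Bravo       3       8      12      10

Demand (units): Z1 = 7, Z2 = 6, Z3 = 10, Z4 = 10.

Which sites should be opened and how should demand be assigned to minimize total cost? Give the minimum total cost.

Open {Bravo}: Z1→Bravo 3·7=21, Z2→Bravo 8·6=48, Z3→Bravo 12·10=120, Z4→Bravo 10·10=100.
Loads: Bravo carries 33/33. Service 289; fixed 116; total 405.
Next best feasible plan costs 569.

Minimum total cost: 405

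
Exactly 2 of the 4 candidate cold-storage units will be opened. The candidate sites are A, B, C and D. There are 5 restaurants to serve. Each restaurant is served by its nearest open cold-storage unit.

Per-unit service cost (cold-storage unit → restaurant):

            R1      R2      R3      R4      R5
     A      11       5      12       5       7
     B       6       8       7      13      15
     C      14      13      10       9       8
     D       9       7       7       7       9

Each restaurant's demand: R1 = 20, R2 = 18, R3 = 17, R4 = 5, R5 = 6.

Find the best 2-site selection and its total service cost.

With exactly 2 open, each restaurant uses its cheapest among the chosen.
{A, B}: R1→B 6·20=120, R2→A 5·18=90, R3→B 7·17=119, R4→A 5·5=25, R5→A 7·6=42. Service cost 396.
{B, D}: service cost 454
{A, D}: service cost 456
Among all 6 size-2 choices, {A, B} is lowest.

Choose A and B; total service cost 396.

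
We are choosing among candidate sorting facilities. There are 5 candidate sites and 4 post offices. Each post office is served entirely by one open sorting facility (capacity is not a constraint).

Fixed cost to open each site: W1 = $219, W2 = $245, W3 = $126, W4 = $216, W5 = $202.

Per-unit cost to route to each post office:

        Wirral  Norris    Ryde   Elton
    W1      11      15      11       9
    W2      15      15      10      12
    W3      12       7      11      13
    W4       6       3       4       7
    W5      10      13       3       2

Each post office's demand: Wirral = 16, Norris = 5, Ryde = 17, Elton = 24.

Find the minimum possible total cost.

Minimum total cost: 526

For any fixed open set, each post office goes to its cheapest open site; total = fixed + service.
{W5}: Wirral→W5 10·16=160, Norris→W5 13·5=65, Ryde→W5 3·17=51, Elton→W5 2·24=48. Service 324; fixed 202; total 526.
{W4}: Wirral→W4 6·16=96, Norris→W4 3·5=15, Ryde→W4 4·17=68, Elton→W4 7·24=168. Service 347; fixed 216; total 563.
{W3, W5}: service 294 + fixed 328 = 622
{W1, W2, W3, W4, W5}: service 210 + fixed 1008 = 1218
No other subset beats 526.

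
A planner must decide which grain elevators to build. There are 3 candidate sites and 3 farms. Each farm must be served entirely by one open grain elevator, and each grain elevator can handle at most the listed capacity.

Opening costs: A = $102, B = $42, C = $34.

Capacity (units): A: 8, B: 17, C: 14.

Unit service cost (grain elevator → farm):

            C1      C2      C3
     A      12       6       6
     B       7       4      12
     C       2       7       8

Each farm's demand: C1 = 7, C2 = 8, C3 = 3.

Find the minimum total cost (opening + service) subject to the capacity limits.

Open {B, C}: C1→C 2·7=14, C2→B 4·8=32, C3→C 8·3=24.
Loads: B carries 8/17, C carries 10/14. Service 70; fixed 76; total 146.
Next best feasible plan costs 158.

Minimum total cost: 146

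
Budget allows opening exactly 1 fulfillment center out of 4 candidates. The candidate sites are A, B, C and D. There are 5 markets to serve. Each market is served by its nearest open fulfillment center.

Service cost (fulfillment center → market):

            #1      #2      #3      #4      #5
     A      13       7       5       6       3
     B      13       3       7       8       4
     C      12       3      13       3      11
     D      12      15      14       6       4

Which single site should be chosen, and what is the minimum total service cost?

With exactly 1 open, each market uses its cheapest among the chosen.
{A}: #1→A 13, #2→A 7, #3→A 5, #4→A 6, #5→A 3. Service cost 34.
{B}: service cost 35
{C}: service cost 42
Among all 4 size-1 choices, {A} is lowest.

Choose A only; total service cost 34.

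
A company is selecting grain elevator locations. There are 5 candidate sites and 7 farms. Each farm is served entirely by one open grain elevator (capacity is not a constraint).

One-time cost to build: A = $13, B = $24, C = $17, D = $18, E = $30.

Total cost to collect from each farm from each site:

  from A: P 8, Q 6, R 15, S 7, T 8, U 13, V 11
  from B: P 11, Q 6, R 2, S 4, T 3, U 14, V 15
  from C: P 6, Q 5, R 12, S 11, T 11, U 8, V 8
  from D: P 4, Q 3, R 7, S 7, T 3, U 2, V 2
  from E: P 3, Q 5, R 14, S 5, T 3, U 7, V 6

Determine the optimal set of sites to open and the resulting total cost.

Open D only; minimum total cost 46.

For any fixed open set, each farm goes to its cheapest open site; total = fixed + service.
{D}: P→D 4, Q→D 3, R→D 7, S→D 7, T→D 3, U→D 2, V→D 2. Service 28; fixed 18; total 46.
{A, D}: service 28 + fixed 31 = 59
{B, D}: P→D 4, Q→D 3, R→B 2, S→B 4, T→B 3, U→D 2, V→D 2. Service 20; fixed 42; total 62.
{A, B, C, D, E}: P→E 3, Q→D 3, R→B 2, S→B 4, T→B 3, U→D 2, V→D 2. Service 19; fixed 102; total 121.
No other subset beats 46.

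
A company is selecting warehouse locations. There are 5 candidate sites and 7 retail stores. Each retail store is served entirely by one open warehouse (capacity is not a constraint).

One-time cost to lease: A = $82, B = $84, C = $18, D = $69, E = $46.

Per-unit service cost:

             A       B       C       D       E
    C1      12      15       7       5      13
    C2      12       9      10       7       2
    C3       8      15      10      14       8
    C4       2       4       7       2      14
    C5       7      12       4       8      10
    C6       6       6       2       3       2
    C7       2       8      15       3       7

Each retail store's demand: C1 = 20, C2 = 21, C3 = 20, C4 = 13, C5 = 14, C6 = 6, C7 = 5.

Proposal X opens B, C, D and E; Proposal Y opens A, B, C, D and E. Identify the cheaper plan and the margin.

Proposal X is cheaper by 77.

Proposal X: {B, C, D, E}: C1→D 5·20=100, C2→E 2·21=42, C3→E 8·20=160, C4→D 2·13=26, C5→C 4·14=56, C6→C 2·6=12, C7→D 3·5=15. Service 411; fixed 217; total 628.
Proposal Y: {A, B, C, D, E}: C1→D 5·20=100, C2→E 2·21=42, C3→A 8·20=160, C4→A 2·13=26, C5→C 4·14=56, C6→C 2·6=12, C7→A 2·5=10. Service 406; fixed 299; total 705.
Difference: |628 − 705| = 77.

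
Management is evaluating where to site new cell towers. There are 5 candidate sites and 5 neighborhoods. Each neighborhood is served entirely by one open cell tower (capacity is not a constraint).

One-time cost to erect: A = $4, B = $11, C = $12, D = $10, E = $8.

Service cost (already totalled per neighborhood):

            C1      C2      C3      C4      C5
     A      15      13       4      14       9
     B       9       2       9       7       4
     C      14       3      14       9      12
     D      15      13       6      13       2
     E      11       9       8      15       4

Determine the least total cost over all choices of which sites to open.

For any fixed open set, each neighborhood goes to its cheapest open site; total = fixed + service.
{A, B}: C1→B 9, C2→B 2, C3→A 4, C4→B 7, C5→B 4. Service 26; fixed 15; total 41.
{B}: service 31 + fixed 11 = 42
{B, D}: C1→B 9, C2→B 2, C3→D 6, C4→B 7, C5→D 2. Service 26; fixed 21; total 47.
{A, B, C, D, E}: C1→B 9, C2→B 2, C3→A 4, C4→B 7, C5→D 2. Service 24; fixed 45; total 69.
No other subset beats 41.

Minimum total cost: 41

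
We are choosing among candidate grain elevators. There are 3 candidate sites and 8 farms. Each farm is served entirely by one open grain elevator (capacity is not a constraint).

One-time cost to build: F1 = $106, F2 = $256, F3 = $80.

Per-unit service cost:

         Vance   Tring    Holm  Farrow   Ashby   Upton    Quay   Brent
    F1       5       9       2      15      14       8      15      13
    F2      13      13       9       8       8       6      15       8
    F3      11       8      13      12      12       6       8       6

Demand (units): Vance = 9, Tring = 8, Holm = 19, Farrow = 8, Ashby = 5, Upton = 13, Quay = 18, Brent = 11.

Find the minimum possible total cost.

For any fixed open set, each farm goes to its cheapest open site; total = fixed + service.
{F1, F3}: Vance→F1 5·9=45, Tring→F3 8·8=64, Holm→F1 2·19=38, Farrow→F3 12·8=96, Ashby→F3 12·5=60, Upton→F3 6·13=78, Quay→F3 8·18=144, Brent→F3 6·11=66. Service 591; fixed 186; total 777.
{F3}: service 854 + fixed 80 = 934
{F1}: Vance→F1 5·9=45, Tring→F1 9·8=72, Holm→F1 2·19=38, Farrow→F1 15·8=120, Ashby→F1 14·5=70, Upton→F1 8·13=104, Quay→F1 15·18=270, Brent→F1 13·11=143. Service 862; fixed 106; total 968.
{F1, F2, F3}: service 539 + fixed 442 = 981
No other subset beats 777.

Minimum total cost: 777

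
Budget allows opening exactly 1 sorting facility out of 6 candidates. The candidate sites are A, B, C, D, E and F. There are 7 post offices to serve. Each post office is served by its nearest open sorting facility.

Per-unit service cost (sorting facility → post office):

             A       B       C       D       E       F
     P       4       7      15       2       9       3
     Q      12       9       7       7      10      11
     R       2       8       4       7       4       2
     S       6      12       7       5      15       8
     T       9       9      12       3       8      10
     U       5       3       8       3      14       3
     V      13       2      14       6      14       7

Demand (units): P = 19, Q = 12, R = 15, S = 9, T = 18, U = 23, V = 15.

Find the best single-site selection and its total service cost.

Choose D only; total service cost 485.

With exactly 1 open, each post office uses its cheapest among the chosen.
{D}: P→D 2·19=38, Q→D 7·12=84, R→D 7·15=105, S→D 5·9=45, T→D 3·18=54, U→D 3·23=69, V→D 6·15=90. Service cost 485.
{F}: service cost 645
{B}: service cost 730
Among all 6 size-1 choices, {D} is lowest.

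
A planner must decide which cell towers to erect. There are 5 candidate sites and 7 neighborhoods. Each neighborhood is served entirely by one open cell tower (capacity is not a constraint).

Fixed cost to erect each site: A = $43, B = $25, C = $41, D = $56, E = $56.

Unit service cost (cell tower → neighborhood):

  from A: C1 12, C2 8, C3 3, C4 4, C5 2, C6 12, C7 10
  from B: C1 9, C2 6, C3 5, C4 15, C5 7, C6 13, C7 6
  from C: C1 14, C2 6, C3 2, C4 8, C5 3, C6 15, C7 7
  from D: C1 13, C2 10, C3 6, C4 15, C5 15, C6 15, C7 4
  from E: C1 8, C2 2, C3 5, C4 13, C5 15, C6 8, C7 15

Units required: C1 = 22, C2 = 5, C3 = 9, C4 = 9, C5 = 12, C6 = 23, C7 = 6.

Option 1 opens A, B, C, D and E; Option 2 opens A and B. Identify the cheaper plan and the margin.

Option 1: {A, B, C, D, E}: C1→E 8·22=176, C2→E 2·5=10, C3→C 2·9=18, C4→A 4·9=36, C5→A 2·12=24, C6→E 8·23=184, C7→D 4·6=24. Service 472; fixed 221; total 693.
Option 2: {A, B}: C1→B 9·22=198, C2→B 6·5=30, C3→A 3·9=27, C4→A 4·9=36, C5→A 2·12=24, C6→A 12·23=276, C7→B 6·6=36. Service 627; fixed 68; total 695.
Difference: |693 − 695| = 2.

Option 1 is cheaper by 2.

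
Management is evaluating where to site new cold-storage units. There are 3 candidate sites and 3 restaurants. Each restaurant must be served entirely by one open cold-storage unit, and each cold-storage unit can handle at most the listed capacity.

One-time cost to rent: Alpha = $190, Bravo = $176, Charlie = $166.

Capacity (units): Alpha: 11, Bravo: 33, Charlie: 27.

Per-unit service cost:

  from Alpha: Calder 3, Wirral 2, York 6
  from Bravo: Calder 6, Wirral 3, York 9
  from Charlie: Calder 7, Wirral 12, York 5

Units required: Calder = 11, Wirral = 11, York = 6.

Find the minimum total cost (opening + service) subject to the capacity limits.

Minimum total cost: 329

Open {Bravo}: Calder→Bravo 6·11=66, Wirral→Bravo 3·11=33, York→Bravo 9·6=54.
Loads: Bravo carries 28/33. Service 153; fixed 176; total 329.
Next best feasible plan costs 471.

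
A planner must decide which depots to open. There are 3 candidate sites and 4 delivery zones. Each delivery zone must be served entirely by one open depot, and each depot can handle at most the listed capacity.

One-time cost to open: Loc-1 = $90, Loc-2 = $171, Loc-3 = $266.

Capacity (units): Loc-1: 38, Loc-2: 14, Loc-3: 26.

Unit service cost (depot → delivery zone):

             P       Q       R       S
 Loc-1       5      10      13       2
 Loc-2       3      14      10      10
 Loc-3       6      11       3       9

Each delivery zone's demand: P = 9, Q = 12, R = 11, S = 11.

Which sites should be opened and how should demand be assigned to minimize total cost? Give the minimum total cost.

Open {Loc-1, Loc-2}: P→Loc-1 5·9=45, Q→Loc-1 10·12=120, R→Loc-2 10·11=110, S→Loc-1 2·11=22.
Loads: Loc-1 carries 32/38, Loc-2 carries 11/14. Service 297; fixed 261; total 558.
Next best feasible plan costs 573.

Minimum total cost: 558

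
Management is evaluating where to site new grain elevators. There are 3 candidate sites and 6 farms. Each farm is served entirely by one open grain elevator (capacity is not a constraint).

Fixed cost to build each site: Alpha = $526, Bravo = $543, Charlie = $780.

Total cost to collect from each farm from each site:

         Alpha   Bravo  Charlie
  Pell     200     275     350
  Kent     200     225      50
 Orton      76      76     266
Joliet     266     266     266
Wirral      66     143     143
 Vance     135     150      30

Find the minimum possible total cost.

Minimum total cost: 1469

For any fixed open set, each farm goes to its cheapest open site; total = fixed + service.
{Alpha}: Pell→Alpha 200, Kent→Alpha 200, Orton→Alpha 76, Joliet→Alpha 266, Wirral→Alpha 66, Vance→Alpha 135. Service 943; fixed 526; total 1469.
{Bravo}: service 1135 + fixed 543 = 1678
{Charlie}: service 1105 + fixed 780 = 1885
{Alpha, Bravo, Charlie}: Pell→Alpha 200, Kent→Charlie 50, Orton→Alpha 76, Joliet→Alpha 266, Wirral→Alpha 66, Vance→Charlie 30. Service 688; fixed 1849; total 2537.
(All 7 nonempty subsets were checked; Alpha only is lowest.)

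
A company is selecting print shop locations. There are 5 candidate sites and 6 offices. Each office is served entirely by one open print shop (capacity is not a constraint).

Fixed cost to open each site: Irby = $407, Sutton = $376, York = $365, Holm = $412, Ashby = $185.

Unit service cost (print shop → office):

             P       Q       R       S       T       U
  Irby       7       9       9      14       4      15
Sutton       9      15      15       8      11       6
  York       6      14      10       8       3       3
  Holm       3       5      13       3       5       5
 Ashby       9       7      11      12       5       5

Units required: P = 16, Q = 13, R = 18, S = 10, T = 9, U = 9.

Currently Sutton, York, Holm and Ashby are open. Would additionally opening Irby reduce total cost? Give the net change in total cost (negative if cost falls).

No — net change +389 (cost rises by 389).

Current service cost with {Sutton, York, Holm, Ashby}: 377.
Adding Irby: each office re-picks its cheapest; new service cost 359, saving 18.
Extra fixed cost: 407. Net change = 407 − 18 = 389.
(Totals: 1715 → 2104.)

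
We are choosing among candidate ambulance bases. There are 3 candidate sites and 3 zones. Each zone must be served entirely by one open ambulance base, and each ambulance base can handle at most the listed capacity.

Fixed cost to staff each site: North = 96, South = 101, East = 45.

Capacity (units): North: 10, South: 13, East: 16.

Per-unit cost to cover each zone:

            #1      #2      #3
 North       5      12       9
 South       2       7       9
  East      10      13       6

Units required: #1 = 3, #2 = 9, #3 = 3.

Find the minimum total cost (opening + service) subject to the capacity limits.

Minimum total cost: 210

Open {East}: #1→East 10·3=30, #2→East 13·9=117, #3→East 6·3=18.
Loads: East carries 15/16. Service 165; fixed 45; total 210.
Next best feasible plan costs 233.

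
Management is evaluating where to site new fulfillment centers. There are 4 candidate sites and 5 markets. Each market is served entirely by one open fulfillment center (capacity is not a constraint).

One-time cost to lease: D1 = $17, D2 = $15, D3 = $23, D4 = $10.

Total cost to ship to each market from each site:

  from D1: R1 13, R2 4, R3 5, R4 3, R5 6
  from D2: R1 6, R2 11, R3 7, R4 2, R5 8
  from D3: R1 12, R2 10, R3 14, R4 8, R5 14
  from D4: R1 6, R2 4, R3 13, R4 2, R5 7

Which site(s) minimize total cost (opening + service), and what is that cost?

Open D4 only; minimum total cost 42.

For any fixed open set, each market goes to its cheapest open site; total = fixed + service.
{D4}: R1→D4 6, R2→D4 4, R3→D4 13, R4→D4 2, R5→D4 7. Service 32; fixed 10; total 42.
{D1}: R1→D1 13, R2→D1 4, R3→D1 5, R4→D1 3, R5→D1 6. Service 31; fixed 17; total 48.
{D2}: R1→D2 6, R2→D2 11, R3→D2 7, R4→D2 2, R5→D2 8. Service 34; fixed 15; total 49.
{D1, D2, D3, D4}: service 23 + fixed 65 = 88
(All 15 nonempty subsets were checked; D4 only is lowest.)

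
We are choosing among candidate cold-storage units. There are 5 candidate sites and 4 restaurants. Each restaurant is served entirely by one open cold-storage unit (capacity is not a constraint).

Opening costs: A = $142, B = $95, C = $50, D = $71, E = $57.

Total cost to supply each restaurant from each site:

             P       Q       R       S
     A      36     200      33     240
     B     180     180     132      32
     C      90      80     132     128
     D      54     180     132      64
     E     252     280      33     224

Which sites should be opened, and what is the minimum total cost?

Open C, D and E; minimum total cost 409.

For any fixed open set, each restaurant goes to its cheapest open site; total = fixed + service.
{C, D, E}: P→D 54, Q→C 80, R→E 33, S→D 64. Service 231; fixed 178; total 409.
{B, C, E}: service 235 + fixed 202 = 437
{C, E}: service 331 + fixed 107 = 438
{A, B, C, D, E}: P→A 36, Q→C 80, R→A 33, S→B 32. Service 181; fixed 415; total 596.
No other subset beats 409.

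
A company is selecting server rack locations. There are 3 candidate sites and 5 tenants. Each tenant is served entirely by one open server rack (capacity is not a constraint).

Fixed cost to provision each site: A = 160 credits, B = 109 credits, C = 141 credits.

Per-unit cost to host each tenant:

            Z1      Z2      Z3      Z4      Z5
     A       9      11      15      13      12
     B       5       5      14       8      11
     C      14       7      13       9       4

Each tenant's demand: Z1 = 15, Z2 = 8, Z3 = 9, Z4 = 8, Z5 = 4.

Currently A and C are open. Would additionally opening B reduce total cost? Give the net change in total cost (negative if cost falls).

No — net change +25 (cost rises by 25).

Current service cost with {A, C}: 396.
Adding B: each tenant re-picks its cheapest; new service cost 312, saving 84.
Extra fixed cost: 109. Net change = 109 − 84 = 25.
(Totals: 697 → 722.)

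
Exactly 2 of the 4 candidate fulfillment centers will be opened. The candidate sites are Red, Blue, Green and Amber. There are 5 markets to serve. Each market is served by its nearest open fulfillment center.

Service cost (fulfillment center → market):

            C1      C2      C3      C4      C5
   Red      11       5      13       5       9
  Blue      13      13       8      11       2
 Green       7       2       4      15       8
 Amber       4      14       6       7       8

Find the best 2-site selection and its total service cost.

Choose Green and Amber; total service cost 25.

With exactly 2 open, each market uses its cheapest among the chosen.
{Green, Amber}: C1→Amber 4, C2→Green 2, C3→Green 4, C4→Amber 7, C5→Green 8. Service cost 25.
{Red, Green}: service cost 26
{Blue, Green}: service cost 26
Among all 6 size-2 choices, {Green, Amber} is lowest.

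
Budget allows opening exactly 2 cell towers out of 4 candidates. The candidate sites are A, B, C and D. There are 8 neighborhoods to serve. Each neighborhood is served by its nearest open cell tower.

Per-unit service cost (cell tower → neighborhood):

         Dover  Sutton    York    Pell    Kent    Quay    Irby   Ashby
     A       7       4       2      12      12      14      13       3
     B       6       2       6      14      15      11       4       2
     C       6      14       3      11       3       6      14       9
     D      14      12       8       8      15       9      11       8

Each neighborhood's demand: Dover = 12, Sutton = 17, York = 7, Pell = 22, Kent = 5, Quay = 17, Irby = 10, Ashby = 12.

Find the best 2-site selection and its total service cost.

With exactly 2 open, each neighborhood uses its cheapest among the chosen.
{B, C}: Dover→B 6·12=72, Sutton→B 2·17=34, York→C 3·7=21, Pell→C 11·22=242, Kent→C 3·5=15, Quay→C 6·17=102, Irby→B 4·10=40, Ashby→B 2·12=24. Service cost 550.
{B, D}: service cost 616
{A, C}: service cost 679
Among all 6 size-2 choices, {B, C} is lowest.

Choose B and C; total service cost 550.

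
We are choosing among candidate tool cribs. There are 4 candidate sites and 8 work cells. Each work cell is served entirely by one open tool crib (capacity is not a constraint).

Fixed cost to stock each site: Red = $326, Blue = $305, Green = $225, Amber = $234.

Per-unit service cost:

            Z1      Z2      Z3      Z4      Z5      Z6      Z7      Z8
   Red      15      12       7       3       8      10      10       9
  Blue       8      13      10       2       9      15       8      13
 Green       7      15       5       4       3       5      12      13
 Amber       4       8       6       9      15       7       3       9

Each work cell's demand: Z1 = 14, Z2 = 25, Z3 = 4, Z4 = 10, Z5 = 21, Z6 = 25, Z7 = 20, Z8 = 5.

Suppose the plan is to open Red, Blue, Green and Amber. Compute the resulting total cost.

Each work cell is assigned to its cheapest site among the open ones.
{Red, Blue, Green, Amber}: Z1→Amber 4·14=56, Z2→Amber 8·25=200, Z3→Green 5·4=20, Z4→Blue 2·10=20, Z5→Green 3·21=63, Z6→Green 5·25=125, Z7→Amber 3·20=60, Z8→Red 9·5=45. Service 589; fixed 1090; total 1679.

Total cost: 1679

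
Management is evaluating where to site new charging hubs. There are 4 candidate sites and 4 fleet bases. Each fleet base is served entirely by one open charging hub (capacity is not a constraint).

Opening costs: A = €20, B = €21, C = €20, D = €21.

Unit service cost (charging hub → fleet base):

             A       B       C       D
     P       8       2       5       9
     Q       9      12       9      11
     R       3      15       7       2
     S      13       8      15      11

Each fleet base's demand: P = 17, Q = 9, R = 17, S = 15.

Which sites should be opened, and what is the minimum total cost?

Open A and B; minimum total cost 327.

For any fixed open set, each fleet base goes to its cheapest open site; total = fixed + service.
{A, B}: P→B 2·17=34, Q→A 9·9=81, R→A 3·17=51, S→B 8·15=120. Service 286; fixed 41; total 327.
{B, D}: service 287 + fixed 42 = 329
{A, B, D}: P→B 2·17=34, Q→A 9·9=81, R→D 2·17=34, S→B 8·15=120. Service 269; fixed 62; total 331.
{A, B, C, D}: P→B 2·17=34, Q→A 9·9=81, R→D 2·17=34, S→B 8·15=120. Service 269; fixed 82; total 351.
No other subset beats 327.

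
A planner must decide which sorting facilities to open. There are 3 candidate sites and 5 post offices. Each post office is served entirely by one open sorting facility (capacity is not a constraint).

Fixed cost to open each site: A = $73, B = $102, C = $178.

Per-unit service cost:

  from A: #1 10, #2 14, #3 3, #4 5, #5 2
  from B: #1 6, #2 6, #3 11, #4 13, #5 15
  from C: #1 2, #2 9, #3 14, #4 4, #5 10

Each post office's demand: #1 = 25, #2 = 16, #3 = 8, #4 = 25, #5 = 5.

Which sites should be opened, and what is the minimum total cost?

Open A and C; minimum total cost 579.

For any fixed open set, each post office goes to its cheapest open site; total = fixed + service.
{A, C}: #1→C 2·25=50, #2→C 9·16=144, #3→A 3·8=24, #4→C 4·25=100, #5→A 2·5=10. Service 328; fixed 251; total 579.
{A, B}: service 405 + fixed 175 = 580
{A, B, C}: #1→C 2·25=50, #2→B 6·16=96, #3→A 3·8=24, #4→C 4·25=100, #5→A 2·5=10. Service 280; fixed 353; total 633.
{A}: service 633 + fixed 73 = 706
No other subset beats 579.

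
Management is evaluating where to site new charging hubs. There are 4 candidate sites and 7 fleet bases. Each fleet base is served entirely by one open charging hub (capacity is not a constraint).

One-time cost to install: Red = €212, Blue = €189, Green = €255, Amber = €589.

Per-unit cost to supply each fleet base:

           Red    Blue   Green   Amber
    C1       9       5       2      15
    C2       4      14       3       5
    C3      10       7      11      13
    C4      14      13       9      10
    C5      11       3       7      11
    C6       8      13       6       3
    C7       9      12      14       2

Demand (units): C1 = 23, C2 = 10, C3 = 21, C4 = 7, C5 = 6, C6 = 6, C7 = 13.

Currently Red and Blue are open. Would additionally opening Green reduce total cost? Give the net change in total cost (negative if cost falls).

No — net change +136 (cost rises by 136).

Current service cost with {Red, Blue}: 576.
Adding Green: each fleet base re-picks its cheapest; new service cost 457, saving 119.
Extra fixed cost: 255. Net change = 255 − 119 = 136.
(Totals: 977 → 1113.)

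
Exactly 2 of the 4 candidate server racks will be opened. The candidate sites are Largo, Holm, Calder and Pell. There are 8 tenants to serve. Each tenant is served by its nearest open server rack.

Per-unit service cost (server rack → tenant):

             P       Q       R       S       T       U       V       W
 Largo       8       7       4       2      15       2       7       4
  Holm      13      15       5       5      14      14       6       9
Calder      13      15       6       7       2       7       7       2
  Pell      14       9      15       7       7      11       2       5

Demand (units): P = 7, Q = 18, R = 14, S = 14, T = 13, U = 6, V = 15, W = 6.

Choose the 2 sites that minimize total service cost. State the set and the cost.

Choose Largo and Calder; total service cost 421.

With exactly 2 open, each tenant uses its cheapest among the chosen.
{Largo, Calder}: P→Largo 8·7=56, Q→Largo 7·18=126, R→Largo 4·14=56, S→Largo 2·14=28, T→Calder 2·13=26, U→Largo 2·6=12, V→Largo 7·15=105, W→Calder 2·6=12. Service cost 421.
{Largo, Pell}: service cost 423
{Calder, Pell}: service cost 545
Among all 6 size-2 choices, {Largo, Calder} is lowest.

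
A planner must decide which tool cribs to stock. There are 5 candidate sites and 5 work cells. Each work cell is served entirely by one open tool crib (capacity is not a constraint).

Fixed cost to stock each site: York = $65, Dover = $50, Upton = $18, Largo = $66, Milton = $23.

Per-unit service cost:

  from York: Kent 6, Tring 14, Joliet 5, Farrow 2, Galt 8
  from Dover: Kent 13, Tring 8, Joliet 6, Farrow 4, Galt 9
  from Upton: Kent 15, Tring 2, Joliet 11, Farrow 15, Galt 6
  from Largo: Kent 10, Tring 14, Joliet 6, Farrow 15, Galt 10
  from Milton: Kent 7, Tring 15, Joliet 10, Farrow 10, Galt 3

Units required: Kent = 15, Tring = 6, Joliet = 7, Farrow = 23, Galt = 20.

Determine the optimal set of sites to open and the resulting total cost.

For any fixed open set, each work cell goes to its cheapest open site; total = fixed + service.
{York, Upton, Milton}: Kent→York 6·15=90, Tring→Upton 2·6=12, Joliet→York 5·7=35, Farrow→York 2·23=46, Galt→Milton 3·20=60. Service 243; fixed 106; total 349.
{York, Upton}: service 303 + fixed 83 = 386
{York, Dover, Upton, Milton}: Kent→York 6·15=90, Tring→Upton 2·6=12, Joliet→York 5·7=35, Farrow→York 2·23=46, Galt→Milton 3·20=60. Service 243; fixed 156; total 399.
{York, Dover, Upton, Largo, Milton}: service 243 + fixed 222 = 465
No other subset beats 349.

Open York, Upton and Milton; minimum total cost 349.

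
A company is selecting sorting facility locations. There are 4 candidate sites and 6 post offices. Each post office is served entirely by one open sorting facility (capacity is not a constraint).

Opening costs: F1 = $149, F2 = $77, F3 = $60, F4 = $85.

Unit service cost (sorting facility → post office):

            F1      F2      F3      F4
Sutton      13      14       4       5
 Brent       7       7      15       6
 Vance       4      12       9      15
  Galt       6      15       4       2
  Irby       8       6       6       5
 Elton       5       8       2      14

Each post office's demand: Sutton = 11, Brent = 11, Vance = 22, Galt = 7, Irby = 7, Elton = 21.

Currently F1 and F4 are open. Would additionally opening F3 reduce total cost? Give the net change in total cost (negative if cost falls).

Current service cost with {F1, F4}: 363.
Adding F3: each post office re-picks its cheapest; new service cost 289, saving 74.
Extra fixed cost: 60. Net change = 60 − 74 = -14.
(Totals: 597 → 583.)

Yes — net change −14 (cost falls by 14).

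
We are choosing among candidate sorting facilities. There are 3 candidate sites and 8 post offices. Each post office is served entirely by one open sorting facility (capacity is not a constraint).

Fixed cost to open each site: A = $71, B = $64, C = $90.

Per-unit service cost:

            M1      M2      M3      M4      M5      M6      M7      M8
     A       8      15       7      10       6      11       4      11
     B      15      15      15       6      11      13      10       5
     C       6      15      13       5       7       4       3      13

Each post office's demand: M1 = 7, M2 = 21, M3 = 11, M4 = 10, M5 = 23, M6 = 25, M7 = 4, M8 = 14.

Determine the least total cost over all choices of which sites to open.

Minimum total cost: 1029

For any fixed open set, each post office goes to its cheapest open site; total = fixed + service.
{A, B, C}: M1→C 6·7=42, M2→A 15·21=315, M3→A 7·11=77, M4→C 5·10=50, M5→A 6·23=138, M6→C 4·25=100, M7→C 3·4=12, M8→B 5·14=70. Service 804; fixed 225; total 1029.
{B, C}: M1→C 6·7=42, M2→B 15·21=315, M3→C 13·11=143, M4→C 5·10=50, M5→C 7·23=161, M6→C 4·25=100, M7→C 3·4=12, M8→B 5·14=70. Service 893; fixed 154; total 1047.
{A, C}: service 888 + fixed 161 = 1049
{B}: M1→B 15·7=105, M2→B 15·21=315, M3→B 15·11=165, M4→B 6·10=60, M5→B 11·23=253, M6→B 13·25=325, M7→B 10·4=40, M8→B 5·14=70. Service 1333; fixed 64; total 1397.
(All 7 nonempty subsets were checked; A, B and C is lowest.)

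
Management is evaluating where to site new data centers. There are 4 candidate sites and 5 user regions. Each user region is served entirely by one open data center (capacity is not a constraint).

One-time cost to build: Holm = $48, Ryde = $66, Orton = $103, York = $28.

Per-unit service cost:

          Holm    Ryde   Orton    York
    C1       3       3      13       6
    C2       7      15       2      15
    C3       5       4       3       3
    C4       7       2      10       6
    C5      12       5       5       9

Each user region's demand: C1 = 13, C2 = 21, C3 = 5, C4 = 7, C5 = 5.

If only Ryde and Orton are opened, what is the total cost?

Total cost: 304

Each user region is assigned to its cheapest site among the open ones.
{Ryde, Orton}: C1→Ryde 3·13=39, C2→Orton 2·21=42, C3→Orton 3·5=15, C4→Ryde 2·7=14, C5→Ryde 5·5=25. Service 135; fixed 169; total 304.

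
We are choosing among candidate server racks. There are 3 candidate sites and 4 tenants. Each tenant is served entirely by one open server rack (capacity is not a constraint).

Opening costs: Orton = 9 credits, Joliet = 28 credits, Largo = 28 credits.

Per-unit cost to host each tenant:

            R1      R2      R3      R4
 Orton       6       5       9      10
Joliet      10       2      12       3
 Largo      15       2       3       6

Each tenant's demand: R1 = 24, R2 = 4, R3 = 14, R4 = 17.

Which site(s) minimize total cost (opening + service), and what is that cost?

For any fixed open set, each tenant goes to its cheapest open site; total = fixed + service.
{Orton, Joliet, Largo}: R1→Orton 6·24=144, R2→Joliet 2·4=8, R3→Largo 3·14=42, R4→Joliet 3·17=51. Service 245; fixed 65; total 310.
{Orton, Largo}: service 296 + fixed 37 = 333
{Orton, Joliet}: service 329 + fixed 37 = 366
{Orton}: R1→Orton 6·24=144, R2→Orton 5·4=20, R3→Orton 9·14=126, R4→Orton 10·17=170. Service 460; fixed 9; total 469.
No other subset beats 310.

Open Orton, Joliet and Largo; minimum total cost 310.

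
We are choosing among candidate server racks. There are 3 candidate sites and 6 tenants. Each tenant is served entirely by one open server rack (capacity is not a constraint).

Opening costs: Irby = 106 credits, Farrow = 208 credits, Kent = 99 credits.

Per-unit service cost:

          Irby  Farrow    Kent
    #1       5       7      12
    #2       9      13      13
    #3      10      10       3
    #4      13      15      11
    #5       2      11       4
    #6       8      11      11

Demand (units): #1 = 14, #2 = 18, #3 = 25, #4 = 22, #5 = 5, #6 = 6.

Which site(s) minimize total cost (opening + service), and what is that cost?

Open Irby and Kent; minimum total cost 812.

For any fixed open set, each tenant goes to its cheapest open site; total = fixed + service.
{Irby, Kent}: #1→Irby 5·14=70, #2→Irby 9·18=162, #3→Kent 3·25=75, #4→Kent 11·22=242, #5→Irby 2·5=10, #6→Irby 8·6=48. Service 607; fixed 205; total 812.
{Kent}: #1→Kent 12·14=168, #2→Kent 13·18=234, #3→Kent 3·25=75, #4→Kent 11·22=242, #5→Kent 4·5=20, #6→Kent 11·6=66. Service 805; fixed 99; total 904.
{Irby}: service 826 + fixed 106 = 932
{Irby, Farrow, Kent}: #1→Irby 5·14=70, #2→Irby 9·18=162, #3→Kent 3·25=75, #4→Kent 11·22=242, #5→Irby 2·5=10, #6→Irby 8·6=48. Service 607; fixed 413; total 1020.
No other subset beats 812.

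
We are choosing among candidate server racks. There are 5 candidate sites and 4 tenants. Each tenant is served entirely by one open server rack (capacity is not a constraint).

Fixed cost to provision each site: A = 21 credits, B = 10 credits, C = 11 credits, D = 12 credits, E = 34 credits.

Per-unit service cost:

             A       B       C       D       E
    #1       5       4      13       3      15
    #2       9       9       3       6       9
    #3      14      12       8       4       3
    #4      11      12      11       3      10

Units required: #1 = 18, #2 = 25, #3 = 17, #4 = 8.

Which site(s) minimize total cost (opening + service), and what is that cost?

Open C and D; minimum total cost 244.

For any fixed open set, each tenant goes to its cheapest open site; total = fixed + service.
{C, D}: #1→D 3·18=54, #2→C 3·25=75, #3→D 4·17=68, #4→D 3·8=24. Service 221; fixed 23; total 244.
{B, C, D}: service 221 + fixed 33 = 254
{C, D, E}: service 204 + fixed 57 = 261
{A, B, C, D, E}: #1→D 3·18=54, #2→C 3·25=75, #3→E 3·17=51, #4→D 3·8=24. Service 204; fixed 88; total 292.
No other subset beats 244.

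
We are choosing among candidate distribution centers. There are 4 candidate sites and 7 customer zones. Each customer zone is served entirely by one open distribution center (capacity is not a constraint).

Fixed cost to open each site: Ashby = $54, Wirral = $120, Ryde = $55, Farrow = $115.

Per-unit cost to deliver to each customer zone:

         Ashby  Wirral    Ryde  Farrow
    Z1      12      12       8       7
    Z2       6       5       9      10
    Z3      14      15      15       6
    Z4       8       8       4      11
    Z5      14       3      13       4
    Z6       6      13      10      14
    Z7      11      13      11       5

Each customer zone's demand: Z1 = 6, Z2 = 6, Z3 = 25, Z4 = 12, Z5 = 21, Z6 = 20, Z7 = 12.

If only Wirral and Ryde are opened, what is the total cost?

Each customer zone is assigned to its cheapest site among the open ones.
{Wirral, Ryde}: Z1→Ryde 8·6=48, Z2→Wirral 5·6=30, Z3→Wirral 15·25=375, Z4→Ryde 4·12=48, Z5→Wirral 3·21=63, Z6→Ryde 10·20=200, Z7→Ryde 11·12=132. Service 896; fixed 175; total 1071.

Total cost: 1071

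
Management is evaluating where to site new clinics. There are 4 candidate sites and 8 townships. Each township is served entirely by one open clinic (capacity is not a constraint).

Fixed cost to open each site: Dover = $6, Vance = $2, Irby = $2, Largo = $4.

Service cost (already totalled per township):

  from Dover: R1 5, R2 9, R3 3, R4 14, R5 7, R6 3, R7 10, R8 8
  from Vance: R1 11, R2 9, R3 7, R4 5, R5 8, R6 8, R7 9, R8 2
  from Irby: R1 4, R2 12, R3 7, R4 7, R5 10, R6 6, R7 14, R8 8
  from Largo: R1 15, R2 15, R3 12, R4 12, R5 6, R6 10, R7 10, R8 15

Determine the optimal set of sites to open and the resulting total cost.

For any fixed open set, each township goes to its cheapest open site; total = fixed + service.
{Dover, Vance}: R1→Dover 5, R2→Dover 9, R3→Dover 3, R4→Vance 5, R5→Dover 7, R6→Dover 3, R7→Vance 9, R8→Vance 2. Service 43; fixed 8; total 51.
{Dover, Vance, Irby}: service 42 + fixed 10 = 52
{Dover, Vance, Largo}: service 42 + fixed 12 = 54
{Dover, Vance, Irby, Largo}: service 41 + fixed 14 = 55
No other subset beats 51.

Open Dover and Vance; minimum total cost 51.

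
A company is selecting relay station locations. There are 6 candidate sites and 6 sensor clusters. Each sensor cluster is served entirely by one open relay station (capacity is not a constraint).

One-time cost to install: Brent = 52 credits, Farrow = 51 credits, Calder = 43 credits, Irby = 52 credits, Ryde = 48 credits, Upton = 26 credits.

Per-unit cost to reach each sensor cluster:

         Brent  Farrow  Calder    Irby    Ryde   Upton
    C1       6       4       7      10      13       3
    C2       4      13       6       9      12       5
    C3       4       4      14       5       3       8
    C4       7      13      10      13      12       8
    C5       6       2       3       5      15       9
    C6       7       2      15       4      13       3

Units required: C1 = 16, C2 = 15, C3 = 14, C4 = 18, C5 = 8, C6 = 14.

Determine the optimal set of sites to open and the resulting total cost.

Open Farrow and Upton; minimum total cost 444.

For any fixed open set, each sensor cluster goes to its cheapest open site; total = fixed + service.
{Farrow, Upton}: C1→Upton 3·16=48, C2→Upton 5·15=75, C3→Farrow 4·14=56, C4→Upton 8·18=144, C5→Farrow 2·8=16, C6→Farrow 2·14=28. Service 367; fixed 77; total 444.
{Brent, Farrow}: service 350 + fixed 103 = 453
{Brent, Upton}: service 380 + fixed 78 = 458
{Brent, Farrow, Calder, Irby, Ryde, Upton}: C1→Upton 3·16=48, C2→Brent 4·15=60, C3→Ryde 3·14=42, C4→Brent 7·18=126, C5→Farrow 2·8=16, C6→Farrow 2·14=28. Service 320; fixed 272; total 592.
No other subset beats 444.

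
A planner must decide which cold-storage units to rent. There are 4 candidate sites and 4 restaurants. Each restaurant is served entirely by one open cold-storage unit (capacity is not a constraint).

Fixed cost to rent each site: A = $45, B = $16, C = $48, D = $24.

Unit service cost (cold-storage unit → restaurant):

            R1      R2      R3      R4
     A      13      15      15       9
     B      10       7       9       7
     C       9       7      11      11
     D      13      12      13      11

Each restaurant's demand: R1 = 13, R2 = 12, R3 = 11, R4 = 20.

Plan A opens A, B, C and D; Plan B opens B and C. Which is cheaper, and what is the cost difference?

Plan A: {A, B, C, D}: R1→C 9·13=117, R2→B 7·12=84, R3→B 9·11=99, R4→B 7·20=140. Service 440; fixed 133; total 573.
Plan B: {B, C}: R1→C 9·13=117, R2→B 7·12=84, R3→B 9·11=99, R4→B 7·20=140. Service 440; fixed 64; total 504.
Difference: |573 − 504| = 69.

Plan B is cheaper by 69.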